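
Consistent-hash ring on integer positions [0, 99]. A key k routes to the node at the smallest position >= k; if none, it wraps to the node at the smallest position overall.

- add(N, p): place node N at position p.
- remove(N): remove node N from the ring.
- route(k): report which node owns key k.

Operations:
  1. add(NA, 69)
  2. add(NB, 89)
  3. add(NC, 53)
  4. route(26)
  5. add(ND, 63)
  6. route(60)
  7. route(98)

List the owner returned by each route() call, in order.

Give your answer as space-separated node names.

Op 1: add NA@69 -> ring=[69:NA]
Op 2: add NB@89 -> ring=[69:NA,89:NB]
Op 3: add NC@53 -> ring=[53:NC,69:NA,89:NB]
Op 4: route key 26: smallest pos >= 26 is 53 -> NC
Op 5: add ND@63 -> ring=[53:NC,63:ND,69:NA,89:NB]
Op 6: route key 60: smallest pos >= 60 is 63 -> ND
Op 7: route key 98: none >= 98, wrap to smallest pos 53 -> NC

Answer: NC ND NC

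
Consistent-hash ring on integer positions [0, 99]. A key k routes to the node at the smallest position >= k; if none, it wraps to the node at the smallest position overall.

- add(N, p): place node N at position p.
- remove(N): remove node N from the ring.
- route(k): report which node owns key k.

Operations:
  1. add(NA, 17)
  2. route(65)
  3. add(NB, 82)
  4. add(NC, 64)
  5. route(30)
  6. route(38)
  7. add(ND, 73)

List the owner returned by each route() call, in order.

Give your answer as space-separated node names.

Op 1: add NA@17 -> ring=[17:NA]
Op 2: route key 65: none >= 65, wrap to smallest pos 17 -> NA
Op 3: add NB@82 -> ring=[17:NA,82:NB]
Op 4: add NC@64 -> ring=[17:NA,64:NC,82:NB]
Op 5: route key 30: smallest pos >= 30 is 64 -> NC
Op 6: route key 38: smallest pos >= 38 is 64 -> NC
Op 7: add ND@73 -> ring=[17:NA,64:NC,73:ND,82:NB]

Answer: NA NC NC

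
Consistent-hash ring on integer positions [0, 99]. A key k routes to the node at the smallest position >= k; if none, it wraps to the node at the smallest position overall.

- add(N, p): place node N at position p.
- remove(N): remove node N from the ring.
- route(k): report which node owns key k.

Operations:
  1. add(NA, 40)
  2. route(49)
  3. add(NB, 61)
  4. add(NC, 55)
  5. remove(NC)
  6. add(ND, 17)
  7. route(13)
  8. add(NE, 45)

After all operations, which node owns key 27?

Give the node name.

Answer: NA

Derivation:
Op 1: add NA@40 -> ring=[40:NA]
Op 2: route key 49: none >= 49, wrap to smallest pos 40 -> NA
Op 3: add NB@61 -> ring=[40:NA,61:NB]
Op 4: add NC@55 -> ring=[40:NA,55:NC,61:NB]
Op 5: remove NC -> ring=[40:NA,61:NB]
Op 6: add ND@17 -> ring=[17:ND,40:NA,61:NB]
Op 7: route key 13: smallest pos >= 13 is 17 -> ND
Op 8: add NE@45 -> ring=[17:ND,40:NA,45:NE,61:NB]
Final route key 27: smallest pos >= 27 is 40 -> NA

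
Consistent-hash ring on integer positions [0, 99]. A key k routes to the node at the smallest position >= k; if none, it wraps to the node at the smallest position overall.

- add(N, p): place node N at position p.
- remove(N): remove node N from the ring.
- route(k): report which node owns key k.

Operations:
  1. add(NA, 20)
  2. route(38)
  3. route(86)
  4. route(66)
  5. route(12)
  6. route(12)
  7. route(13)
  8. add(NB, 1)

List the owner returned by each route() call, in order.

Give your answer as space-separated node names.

Answer: NA NA NA NA NA NA

Derivation:
Op 1: add NA@20 -> ring=[20:NA]
Op 2: route key 38: none >= 38, wrap to smallest pos 20 -> NA
Op 3: route key 86: none >= 86, wrap to smallest pos 20 -> NA
Op 4: route key 66: none >= 66, wrap to smallest pos 20 -> NA
Op 5: route key 12: smallest pos >= 12 is 20 -> NA
Op 6: route key 12: smallest pos >= 12 is 20 -> NA
Op 7: route key 13: smallest pos >= 13 is 20 -> NA
Op 8: add NB@1 -> ring=[1:NB,20:NA]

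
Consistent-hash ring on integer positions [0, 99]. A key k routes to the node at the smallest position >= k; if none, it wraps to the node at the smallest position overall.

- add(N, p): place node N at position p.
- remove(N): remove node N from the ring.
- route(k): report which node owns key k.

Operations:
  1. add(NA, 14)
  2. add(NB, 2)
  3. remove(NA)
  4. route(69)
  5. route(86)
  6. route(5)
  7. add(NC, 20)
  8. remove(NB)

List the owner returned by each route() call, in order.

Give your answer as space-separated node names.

Op 1: add NA@14 -> ring=[14:NA]
Op 2: add NB@2 -> ring=[2:NB,14:NA]
Op 3: remove NA -> ring=[2:NB]
Op 4: route key 69: none >= 69, wrap to smallest pos 2 -> NB
Op 5: route key 86: none >= 86, wrap to smallest pos 2 -> NB
Op 6: route key 5: none >= 5, wrap to smallest pos 2 -> NB
Op 7: add NC@20 -> ring=[2:NB,20:NC]
Op 8: remove NB -> ring=[20:NC]

Answer: NB NB NB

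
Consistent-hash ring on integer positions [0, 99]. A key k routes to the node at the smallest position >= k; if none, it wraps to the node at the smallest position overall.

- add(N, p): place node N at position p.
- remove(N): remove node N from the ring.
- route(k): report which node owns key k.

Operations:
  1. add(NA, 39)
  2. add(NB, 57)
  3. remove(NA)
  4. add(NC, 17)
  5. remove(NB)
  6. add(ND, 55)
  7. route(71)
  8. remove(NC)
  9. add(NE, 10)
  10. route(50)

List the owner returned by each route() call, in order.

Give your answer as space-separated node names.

Op 1: add NA@39 -> ring=[39:NA]
Op 2: add NB@57 -> ring=[39:NA,57:NB]
Op 3: remove NA -> ring=[57:NB]
Op 4: add NC@17 -> ring=[17:NC,57:NB]
Op 5: remove NB -> ring=[17:NC]
Op 6: add ND@55 -> ring=[17:NC,55:ND]
Op 7: route key 71: none >= 71, wrap to smallest pos 17 -> NC
Op 8: remove NC -> ring=[55:ND]
Op 9: add NE@10 -> ring=[10:NE,55:ND]
Op 10: route key 50: smallest pos >= 50 is 55 -> ND

Answer: NC ND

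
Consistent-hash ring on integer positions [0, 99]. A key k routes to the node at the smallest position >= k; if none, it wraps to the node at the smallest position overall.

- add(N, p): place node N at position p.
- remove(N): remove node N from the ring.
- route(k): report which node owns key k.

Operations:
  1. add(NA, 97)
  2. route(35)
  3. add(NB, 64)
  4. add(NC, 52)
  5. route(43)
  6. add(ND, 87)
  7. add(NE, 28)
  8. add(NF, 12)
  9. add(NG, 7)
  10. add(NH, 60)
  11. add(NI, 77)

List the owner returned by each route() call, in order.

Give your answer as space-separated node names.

Answer: NA NC

Derivation:
Op 1: add NA@97 -> ring=[97:NA]
Op 2: route key 35: smallest pos >= 35 is 97 -> NA
Op 3: add NB@64 -> ring=[64:NB,97:NA]
Op 4: add NC@52 -> ring=[52:NC,64:NB,97:NA]
Op 5: route key 43: smallest pos >= 43 is 52 -> NC
Op 6: add ND@87 -> ring=[52:NC,64:NB,87:ND,97:NA]
Op 7: add NE@28 -> ring=[28:NE,52:NC,64:NB,87:ND,97:NA]
Op 8: add NF@12 -> ring=[12:NF,28:NE,52:NC,64:NB,87:ND,97:NA]
Op 9: add NG@7 -> ring=[7:NG,12:NF,28:NE,52:NC,64:NB,87:ND,97:NA]
Op 10: add NH@60 -> ring=[7:NG,12:NF,28:NE,52:NC,60:NH,64:NB,87:ND,97:NA]
Op 11: add NI@77 -> ring=[7:NG,12:NF,28:NE,52:NC,60:NH,64:NB,77:NI,87:ND,97:NA]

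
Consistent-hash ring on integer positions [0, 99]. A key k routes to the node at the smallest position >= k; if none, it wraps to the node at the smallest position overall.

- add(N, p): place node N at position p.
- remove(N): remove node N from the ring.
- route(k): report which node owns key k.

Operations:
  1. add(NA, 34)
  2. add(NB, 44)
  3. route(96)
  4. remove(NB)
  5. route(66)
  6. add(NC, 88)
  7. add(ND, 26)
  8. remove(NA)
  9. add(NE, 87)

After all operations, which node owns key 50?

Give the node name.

Op 1: add NA@34 -> ring=[34:NA]
Op 2: add NB@44 -> ring=[34:NA,44:NB]
Op 3: route key 96: none >= 96, wrap to smallest pos 34 -> NA
Op 4: remove NB -> ring=[34:NA]
Op 5: route key 66: none >= 66, wrap to smallest pos 34 -> NA
Op 6: add NC@88 -> ring=[34:NA,88:NC]
Op 7: add ND@26 -> ring=[26:ND,34:NA,88:NC]
Op 8: remove NA -> ring=[26:ND,88:NC]
Op 9: add NE@87 -> ring=[26:ND,87:NE,88:NC]
Final route key 50: smallest pos >= 50 is 87 -> NE

Answer: NE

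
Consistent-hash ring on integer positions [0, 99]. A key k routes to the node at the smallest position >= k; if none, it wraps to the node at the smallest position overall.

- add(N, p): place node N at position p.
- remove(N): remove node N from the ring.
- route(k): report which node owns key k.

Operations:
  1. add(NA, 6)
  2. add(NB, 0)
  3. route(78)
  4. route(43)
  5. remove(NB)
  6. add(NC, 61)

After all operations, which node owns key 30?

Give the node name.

Answer: NC

Derivation:
Op 1: add NA@6 -> ring=[6:NA]
Op 2: add NB@0 -> ring=[0:NB,6:NA]
Op 3: route key 78: none >= 78, wrap to smallest pos 0 -> NB
Op 4: route key 43: none >= 43, wrap to smallest pos 0 -> NB
Op 5: remove NB -> ring=[6:NA]
Op 6: add NC@61 -> ring=[6:NA,61:NC]
Final route key 30: smallest pos >= 30 is 61 -> NC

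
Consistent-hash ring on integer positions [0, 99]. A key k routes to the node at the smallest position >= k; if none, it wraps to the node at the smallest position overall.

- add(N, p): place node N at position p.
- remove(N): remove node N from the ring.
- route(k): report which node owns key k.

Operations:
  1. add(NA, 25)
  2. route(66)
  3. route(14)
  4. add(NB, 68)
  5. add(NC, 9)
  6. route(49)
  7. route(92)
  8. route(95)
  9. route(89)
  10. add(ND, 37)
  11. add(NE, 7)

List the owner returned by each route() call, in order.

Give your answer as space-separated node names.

Op 1: add NA@25 -> ring=[25:NA]
Op 2: route key 66: none >= 66, wrap to smallest pos 25 -> NA
Op 3: route key 14: smallest pos >= 14 is 25 -> NA
Op 4: add NB@68 -> ring=[25:NA,68:NB]
Op 5: add NC@9 -> ring=[9:NC,25:NA,68:NB]
Op 6: route key 49: smallest pos >= 49 is 68 -> NB
Op 7: route key 92: none >= 92, wrap to smallest pos 9 -> NC
Op 8: route key 95: none >= 95, wrap to smallest pos 9 -> NC
Op 9: route key 89: none >= 89, wrap to smallest pos 9 -> NC
Op 10: add ND@37 -> ring=[9:NC,25:NA,37:ND,68:NB]
Op 11: add NE@7 -> ring=[7:NE,9:NC,25:NA,37:ND,68:NB]

Answer: NA NA NB NC NC NC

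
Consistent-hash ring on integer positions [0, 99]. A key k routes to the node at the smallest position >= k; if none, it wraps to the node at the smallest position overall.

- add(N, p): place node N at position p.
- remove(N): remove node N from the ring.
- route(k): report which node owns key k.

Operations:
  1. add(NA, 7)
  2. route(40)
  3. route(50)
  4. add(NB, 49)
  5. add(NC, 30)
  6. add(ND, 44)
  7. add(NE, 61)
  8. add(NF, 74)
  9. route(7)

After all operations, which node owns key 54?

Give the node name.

Answer: NE

Derivation:
Op 1: add NA@7 -> ring=[7:NA]
Op 2: route key 40: none >= 40, wrap to smallest pos 7 -> NA
Op 3: route key 50: none >= 50, wrap to smallest pos 7 -> NA
Op 4: add NB@49 -> ring=[7:NA,49:NB]
Op 5: add NC@30 -> ring=[7:NA,30:NC,49:NB]
Op 6: add ND@44 -> ring=[7:NA,30:NC,44:ND,49:NB]
Op 7: add NE@61 -> ring=[7:NA,30:NC,44:ND,49:NB,61:NE]
Op 8: add NF@74 -> ring=[7:NA,30:NC,44:ND,49:NB,61:NE,74:NF]
Op 9: route key 7: smallest pos >= 7 is 7 -> NA
Final route key 54: smallest pos >= 54 is 61 -> NE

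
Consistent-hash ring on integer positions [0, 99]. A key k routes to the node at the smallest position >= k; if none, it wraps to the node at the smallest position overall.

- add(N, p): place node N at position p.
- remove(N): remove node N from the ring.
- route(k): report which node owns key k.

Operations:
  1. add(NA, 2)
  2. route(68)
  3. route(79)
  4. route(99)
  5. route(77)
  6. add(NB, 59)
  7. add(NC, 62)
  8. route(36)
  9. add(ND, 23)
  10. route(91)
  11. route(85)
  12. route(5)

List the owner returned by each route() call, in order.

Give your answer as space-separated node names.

Op 1: add NA@2 -> ring=[2:NA]
Op 2: route key 68: none >= 68, wrap to smallest pos 2 -> NA
Op 3: route key 79: none >= 79, wrap to smallest pos 2 -> NA
Op 4: route key 99: none >= 99, wrap to smallest pos 2 -> NA
Op 5: route key 77: none >= 77, wrap to smallest pos 2 -> NA
Op 6: add NB@59 -> ring=[2:NA,59:NB]
Op 7: add NC@62 -> ring=[2:NA,59:NB,62:NC]
Op 8: route key 36: smallest pos >= 36 is 59 -> NB
Op 9: add ND@23 -> ring=[2:NA,23:ND,59:NB,62:NC]
Op 10: route key 91: none >= 91, wrap to smallest pos 2 -> NA
Op 11: route key 85: none >= 85, wrap to smallest pos 2 -> NA
Op 12: route key 5: smallest pos >= 5 is 23 -> ND

Answer: NA NA NA NA NB NA NA ND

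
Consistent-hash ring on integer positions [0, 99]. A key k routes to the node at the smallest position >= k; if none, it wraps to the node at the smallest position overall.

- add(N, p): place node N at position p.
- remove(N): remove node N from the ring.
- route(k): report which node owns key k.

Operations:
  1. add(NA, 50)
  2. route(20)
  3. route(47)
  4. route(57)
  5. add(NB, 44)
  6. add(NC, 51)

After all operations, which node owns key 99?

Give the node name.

Answer: NB

Derivation:
Op 1: add NA@50 -> ring=[50:NA]
Op 2: route key 20: smallest pos >= 20 is 50 -> NA
Op 3: route key 47: smallest pos >= 47 is 50 -> NA
Op 4: route key 57: none >= 57, wrap to smallest pos 50 -> NA
Op 5: add NB@44 -> ring=[44:NB,50:NA]
Op 6: add NC@51 -> ring=[44:NB,50:NA,51:NC]
Final route key 99: none >= 99, wrap to smallest pos 44 -> NB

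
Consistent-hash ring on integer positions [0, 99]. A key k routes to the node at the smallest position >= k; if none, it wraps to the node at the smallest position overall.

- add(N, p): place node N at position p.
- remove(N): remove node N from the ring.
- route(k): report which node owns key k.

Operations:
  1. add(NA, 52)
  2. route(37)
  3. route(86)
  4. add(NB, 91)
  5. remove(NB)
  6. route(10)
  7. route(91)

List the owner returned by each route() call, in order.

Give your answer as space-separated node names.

Op 1: add NA@52 -> ring=[52:NA]
Op 2: route key 37: smallest pos >= 37 is 52 -> NA
Op 3: route key 86: none >= 86, wrap to smallest pos 52 -> NA
Op 4: add NB@91 -> ring=[52:NA,91:NB]
Op 5: remove NB -> ring=[52:NA]
Op 6: route key 10: smallest pos >= 10 is 52 -> NA
Op 7: route key 91: none >= 91, wrap to smallest pos 52 -> NA

Answer: NA NA NA NA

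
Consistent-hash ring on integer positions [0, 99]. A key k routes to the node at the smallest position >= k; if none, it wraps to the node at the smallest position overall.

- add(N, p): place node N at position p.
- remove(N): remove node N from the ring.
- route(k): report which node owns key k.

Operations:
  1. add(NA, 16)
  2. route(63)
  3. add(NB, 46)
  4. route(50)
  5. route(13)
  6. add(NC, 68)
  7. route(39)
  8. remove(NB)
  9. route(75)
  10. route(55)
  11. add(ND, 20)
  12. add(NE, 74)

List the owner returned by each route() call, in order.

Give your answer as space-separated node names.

Op 1: add NA@16 -> ring=[16:NA]
Op 2: route key 63: none >= 63, wrap to smallest pos 16 -> NA
Op 3: add NB@46 -> ring=[16:NA,46:NB]
Op 4: route key 50: none >= 50, wrap to smallest pos 16 -> NA
Op 5: route key 13: smallest pos >= 13 is 16 -> NA
Op 6: add NC@68 -> ring=[16:NA,46:NB,68:NC]
Op 7: route key 39: smallest pos >= 39 is 46 -> NB
Op 8: remove NB -> ring=[16:NA,68:NC]
Op 9: route key 75: none >= 75, wrap to smallest pos 16 -> NA
Op 10: route key 55: smallest pos >= 55 is 68 -> NC
Op 11: add ND@20 -> ring=[16:NA,20:ND,68:NC]
Op 12: add NE@74 -> ring=[16:NA,20:ND,68:NC,74:NE]

Answer: NA NA NA NB NA NC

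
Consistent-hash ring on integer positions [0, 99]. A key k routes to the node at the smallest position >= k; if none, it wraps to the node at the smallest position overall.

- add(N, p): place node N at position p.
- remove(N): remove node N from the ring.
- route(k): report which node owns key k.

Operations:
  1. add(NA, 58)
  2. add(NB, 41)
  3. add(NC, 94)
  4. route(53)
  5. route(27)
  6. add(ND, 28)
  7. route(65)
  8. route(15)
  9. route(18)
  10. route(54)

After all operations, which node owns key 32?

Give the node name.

Op 1: add NA@58 -> ring=[58:NA]
Op 2: add NB@41 -> ring=[41:NB,58:NA]
Op 3: add NC@94 -> ring=[41:NB,58:NA,94:NC]
Op 4: route key 53: smallest pos >= 53 is 58 -> NA
Op 5: route key 27: smallest pos >= 27 is 41 -> NB
Op 6: add ND@28 -> ring=[28:ND,41:NB,58:NA,94:NC]
Op 7: route key 65: smallest pos >= 65 is 94 -> NC
Op 8: route key 15: smallest pos >= 15 is 28 -> ND
Op 9: route key 18: smallest pos >= 18 is 28 -> ND
Op 10: route key 54: smallest pos >= 54 is 58 -> NA
Final route key 32: smallest pos >= 32 is 41 -> NB

Answer: NB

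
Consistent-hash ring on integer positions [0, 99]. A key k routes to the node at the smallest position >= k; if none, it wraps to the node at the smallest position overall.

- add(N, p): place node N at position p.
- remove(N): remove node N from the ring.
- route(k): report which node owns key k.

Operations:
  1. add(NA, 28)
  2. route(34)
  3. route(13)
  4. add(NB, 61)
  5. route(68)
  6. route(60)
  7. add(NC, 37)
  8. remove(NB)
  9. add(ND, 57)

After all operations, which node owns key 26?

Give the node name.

Answer: NA

Derivation:
Op 1: add NA@28 -> ring=[28:NA]
Op 2: route key 34: none >= 34, wrap to smallest pos 28 -> NA
Op 3: route key 13: smallest pos >= 13 is 28 -> NA
Op 4: add NB@61 -> ring=[28:NA,61:NB]
Op 5: route key 68: none >= 68, wrap to smallest pos 28 -> NA
Op 6: route key 60: smallest pos >= 60 is 61 -> NB
Op 7: add NC@37 -> ring=[28:NA,37:NC,61:NB]
Op 8: remove NB -> ring=[28:NA,37:NC]
Op 9: add ND@57 -> ring=[28:NA,37:NC,57:ND]
Final route key 26: smallest pos >= 26 is 28 -> NA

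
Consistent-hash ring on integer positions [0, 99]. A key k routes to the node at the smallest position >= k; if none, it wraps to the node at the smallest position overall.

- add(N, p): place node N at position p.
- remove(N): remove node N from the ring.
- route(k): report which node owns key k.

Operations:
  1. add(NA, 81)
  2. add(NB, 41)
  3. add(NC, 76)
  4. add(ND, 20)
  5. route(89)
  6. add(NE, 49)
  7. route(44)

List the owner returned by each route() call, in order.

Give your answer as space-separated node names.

Op 1: add NA@81 -> ring=[81:NA]
Op 2: add NB@41 -> ring=[41:NB,81:NA]
Op 3: add NC@76 -> ring=[41:NB,76:NC,81:NA]
Op 4: add ND@20 -> ring=[20:ND,41:NB,76:NC,81:NA]
Op 5: route key 89: none >= 89, wrap to smallest pos 20 -> ND
Op 6: add NE@49 -> ring=[20:ND,41:NB,49:NE,76:NC,81:NA]
Op 7: route key 44: smallest pos >= 44 is 49 -> NE

Answer: ND NE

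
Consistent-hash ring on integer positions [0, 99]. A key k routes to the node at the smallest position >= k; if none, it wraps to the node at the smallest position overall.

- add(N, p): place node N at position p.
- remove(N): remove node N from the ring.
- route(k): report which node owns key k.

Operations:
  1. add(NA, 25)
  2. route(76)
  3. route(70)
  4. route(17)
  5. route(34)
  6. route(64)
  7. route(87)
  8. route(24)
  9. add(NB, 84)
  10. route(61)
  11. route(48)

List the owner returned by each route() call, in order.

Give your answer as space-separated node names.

Answer: NA NA NA NA NA NA NA NB NB

Derivation:
Op 1: add NA@25 -> ring=[25:NA]
Op 2: route key 76: none >= 76, wrap to smallest pos 25 -> NA
Op 3: route key 70: none >= 70, wrap to smallest pos 25 -> NA
Op 4: route key 17: smallest pos >= 17 is 25 -> NA
Op 5: route key 34: none >= 34, wrap to smallest pos 25 -> NA
Op 6: route key 64: none >= 64, wrap to smallest pos 25 -> NA
Op 7: route key 87: none >= 87, wrap to smallest pos 25 -> NA
Op 8: route key 24: smallest pos >= 24 is 25 -> NA
Op 9: add NB@84 -> ring=[25:NA,84:NB]
Op 10: route key 61: smallest pos >= 61 is 84 -> NB
Op 11: route key 48: smallest pos >= 48 is 84 -> NB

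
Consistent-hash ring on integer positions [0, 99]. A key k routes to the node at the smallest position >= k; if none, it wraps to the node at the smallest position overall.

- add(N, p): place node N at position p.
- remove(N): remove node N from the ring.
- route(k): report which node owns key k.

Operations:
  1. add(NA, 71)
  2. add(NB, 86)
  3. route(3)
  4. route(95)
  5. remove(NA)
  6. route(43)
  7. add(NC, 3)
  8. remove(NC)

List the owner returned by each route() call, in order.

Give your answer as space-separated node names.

Answer: NA NA NB

Derivation:
Op 1: add NA@71 -> ring=[71:NA]
Op 2: add NB@86 -> ring=[71:NA,86:NB]
Op 3: route key 3: smallest pos >= 3 is 71 -> NA
Op 4: route key 95: none >= 95, wrap to smallest pos 71 -> NA
Op 5: remove NA -> ring=[86:NB]
Op 6: route key 43: smallest pos >= 43 is 86 -> NB
Op 7: add NC@3 -> ring=[3:NC,86:NB]
Op 8: remove NC -> ring=[86:NB]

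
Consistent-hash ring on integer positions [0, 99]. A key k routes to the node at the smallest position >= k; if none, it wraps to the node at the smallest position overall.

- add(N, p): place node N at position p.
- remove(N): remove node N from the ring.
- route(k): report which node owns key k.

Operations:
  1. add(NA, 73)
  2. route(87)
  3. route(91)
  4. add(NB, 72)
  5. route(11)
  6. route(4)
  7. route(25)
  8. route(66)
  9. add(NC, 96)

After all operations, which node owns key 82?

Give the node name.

Answer: NC

Derivation:
Op 1: add NA@73 -> ring=[73:NA]
Op 2: route key 87: none >= 87, wrap to smallest pos 73 -> NA
Op 3: route key 91: none >= 91, wrap to smallest pos 73 -> NA
Op 4: add NB@72 -> ring=[72:NB,73:NA]
Op 5: route key 11: smallest pos >= 11 is 72 -> NB
Op 6: route key 4: smallest pos >= 4 is 72 -> NB
Op 7: route key 25: smallest pos >= 25 is 72 -> NB
Op 8: route key 66: smallest pos >= 66 is 72 -> NB
Op 9: add NC@96 -> ring=[72:NB,73:NA,96:NC]
Final route key 82: smallest pos >= 82 is 96 -> NC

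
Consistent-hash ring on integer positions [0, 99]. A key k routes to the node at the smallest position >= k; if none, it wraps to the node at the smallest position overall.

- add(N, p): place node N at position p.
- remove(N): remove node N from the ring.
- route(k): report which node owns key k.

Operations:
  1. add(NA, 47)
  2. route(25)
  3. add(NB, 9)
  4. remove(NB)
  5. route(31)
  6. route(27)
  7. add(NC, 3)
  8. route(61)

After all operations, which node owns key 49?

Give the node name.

Answer: NC

Derivation:
Op 1: add NA@47 -> ring=[47:NA]
Op 2: route key 25: smallest pos >= 25 is 47 -> NA
Op 3: add NB@9 -> ring=[9:NB,47:NA]
Op 4: remove NB -> ring=[47:NA]
Op 5: route key 31: smallest pos >= 31 is 47 -> NA
Op 6: route key 27: smallest pos >= 27 is 47 -> NA
Op 7: add NC@3 -> ring=[3:NC,47:NA]
Op 8: route key 61: none >= 61, wrap to smallest pos 3 -> NC
Final route key 49: none >= 49, wrap to smallest pos 3 -> NC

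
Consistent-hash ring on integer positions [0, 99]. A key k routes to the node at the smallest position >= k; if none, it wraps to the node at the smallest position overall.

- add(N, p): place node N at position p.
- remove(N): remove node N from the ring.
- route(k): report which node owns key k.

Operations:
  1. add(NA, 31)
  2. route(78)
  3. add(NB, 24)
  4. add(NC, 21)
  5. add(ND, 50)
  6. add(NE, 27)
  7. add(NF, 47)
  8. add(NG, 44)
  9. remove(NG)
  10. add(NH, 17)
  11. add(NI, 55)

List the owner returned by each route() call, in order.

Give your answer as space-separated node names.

Answer: NA

Derivation:
Op 1: add NA@31 -> ring=[31:NA]
Op 2: route key 78: none >= 78, wrap to smallest pos 31 -> NA
Op 3: add NB@24 -> ring=[24:NB,31:NA]
Op 4: add NC@21 -> ring=[21:NC,24:NB,31:NA]
Op 5: add ND@50 -> ring=[21:NC,24:NB,31:NA,50:ND]
Op 6: add NE@27 -> ring=[21:NC,24:NB,27:NE,31:NA,50:ND]
Op 7: add NF@47 -> ring=[21:NC,24:NB,27:NE,31:NA,47:NF,50:ND]
Op 8: add NG@44 -> ring=[21:NC,24:NB,27:NE,31:NA,44:NG,47:NF,50:ND]
Op 9: remove NG -> ring=[21:NC,24:NB,27:NE,31:NA,47:NF,50:ND]
Op 10: add NH@17 -> ring=[17:NH,21:NC,24:NB,27:NE,31:NA,47:NF,50:ND]
Op 11: add NI@55 -> ring=[17:NH,21:NC,24:NB,27:NE,31:NA,47:NF,50:ND,55:NI]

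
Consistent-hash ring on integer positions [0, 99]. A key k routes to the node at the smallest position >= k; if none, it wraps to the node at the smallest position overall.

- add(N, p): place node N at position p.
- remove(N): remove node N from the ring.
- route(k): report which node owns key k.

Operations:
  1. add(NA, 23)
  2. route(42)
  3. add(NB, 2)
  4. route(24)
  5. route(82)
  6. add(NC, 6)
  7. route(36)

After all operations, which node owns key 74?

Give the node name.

Op 1: add NA@23 -> ring=[23:NA]
Op 2: route key 42: none >= 42, wrap to smallest pos 23 -> NA
Op 3: add NB@2 -> ring=[2:NB,23:NA]
Op 4: route key 24: none >= 24, wrap to smallest pos 2 -> NB
Op 5: route key 82: none >= 82, wrap to smallest pos 2 -> NB
Op 6: add NC@6 -> ring=[2:NB,6:NC,23:NA]
Op 7: route key 36: none >= 36, wrap to smallest pos 2 -> NB
Final route key 74: none >= 74, wrap to smallest pos 2 -> NB

Answer: NB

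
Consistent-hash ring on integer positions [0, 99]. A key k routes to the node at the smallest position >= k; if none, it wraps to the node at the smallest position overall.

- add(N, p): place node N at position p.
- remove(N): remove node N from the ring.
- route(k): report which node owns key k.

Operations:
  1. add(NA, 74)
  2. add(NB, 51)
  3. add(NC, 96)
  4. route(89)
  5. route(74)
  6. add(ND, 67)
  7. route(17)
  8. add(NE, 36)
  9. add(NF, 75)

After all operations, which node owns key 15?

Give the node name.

Op 1: add NA@74 -> ring=[74:NA]
Op 2: add NB@51 -> ring=[51:NB,74:NA]
Op 3: add NC@96 -> ring=[51:NB,74:NA,96:NC]
Op 4: route key 89: smallest pos >= 89 is 96 -> NC
Op 5: route key 74: smallest pos >= 74 is 74 -> NA
Op 6: add ND@67 -> ring=[51:NB,67:ND,74:NA,96:NC]
Op 7: route key 17: smallest pos >= 17 is 51 -> NB
Op 8: add NE@36 -> ring=[36:NE,51:NB,67:ND,74:NA,96:NC]
Op 9: add NF@75 -> ring=[36:NE,51:NB,67:ND,74:NA,75:NF,96:NC]
Final route key 15: smallest pos >= 15 is 36 -> NE

Answer: NE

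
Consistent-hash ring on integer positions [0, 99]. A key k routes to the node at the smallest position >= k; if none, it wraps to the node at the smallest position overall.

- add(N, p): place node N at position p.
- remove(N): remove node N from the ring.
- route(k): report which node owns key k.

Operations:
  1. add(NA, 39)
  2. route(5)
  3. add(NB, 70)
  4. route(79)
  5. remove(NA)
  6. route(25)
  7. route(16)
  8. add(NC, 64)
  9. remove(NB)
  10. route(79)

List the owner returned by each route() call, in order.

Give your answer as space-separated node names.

Op 1: add NA@39 -> ring=[39:NA]
Op 2: route key 5: smallest pos >= 5 is 39 -> NA
Op 3: add NB@70 -> ring=[39:NA,70:NB]
Op 4: route key 79: none >= 79, wrap to smallest pos 39 -> NA
Op 5: remove NA -> ring=[70:NB]
Op 6: route key 25: smallest pos >= 25 is 70 -> NB
Op 7: route key 16: smallest pos >= 16 is 70 -> NB
Op 8: add NC@64 -> ring=[64:NC,70:NB]
Op 9: remove NB -> ring=[64:NC]
Op 10: route key 79: none >= 79, wrap to smallest pos 64 -> NC

Answer: NA NA NB NB NC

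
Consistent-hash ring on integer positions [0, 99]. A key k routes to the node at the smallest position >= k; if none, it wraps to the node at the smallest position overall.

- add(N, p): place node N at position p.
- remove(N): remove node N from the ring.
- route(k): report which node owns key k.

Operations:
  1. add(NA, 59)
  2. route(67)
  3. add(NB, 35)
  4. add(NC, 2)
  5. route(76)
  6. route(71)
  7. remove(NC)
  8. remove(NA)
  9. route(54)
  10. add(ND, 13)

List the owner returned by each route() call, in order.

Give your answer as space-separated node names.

Answer: NA NC NC NB

Derivation:
Op 1: add NA@59 -> ring=[59:NA]
Op 2: route key 67: none >= 67, wrap to smallest pos 59 -> NA
Op 3: add NB@35 -> ring=[35:NB,59:NA]
Op 4: add NC@2 -> ring=[2:NC,35:NB,59:NA]
Op 5: route key 76: none >= 76, wrap to smallest pos 2 -> NC
Op 6: route key 71: none >= 71, wrap to smallest pos 2 -> NC
Op 7: remove NC -> ring=[35:NB,59:NA]
Op 8: remove NA -> ring=[35:NB]
Op 9: route key 54: none >= 54, wrap to smallest pos 35 -> NB
Op 10: add ND@13 -> ring=[13:ND,35:NB]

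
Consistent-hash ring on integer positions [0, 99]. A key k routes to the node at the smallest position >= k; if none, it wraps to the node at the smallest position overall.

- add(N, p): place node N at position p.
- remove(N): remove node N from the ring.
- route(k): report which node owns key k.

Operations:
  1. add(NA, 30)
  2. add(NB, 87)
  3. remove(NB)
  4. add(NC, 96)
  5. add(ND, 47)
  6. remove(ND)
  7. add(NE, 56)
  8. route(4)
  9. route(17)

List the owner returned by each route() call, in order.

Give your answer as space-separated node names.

Answer: NA NA

Derivation:
Op 1: add NA@30 -> ring=[30:NA]
Op 2: add NB@87 -> ring=[30:NA,87:NB]
Op 3: remove NB -> ring=[30:NA]
Op 4: add NC@96 -> ring=[30:NA,96:NC]
Op 5: add ND@47 -> ring=[30:NA,47:ND,96:NC]
Op 6: remove ND -> ring=[30:NA,96:NC]
Op 7: add NE@56 -> ring=[30:NA,56:NE,96:NC]
Op 8: route key 4: smallest pos >= 4 is 30 -> NA
Op 9: route key 17: smallest pos >= 17 is 30 -> NA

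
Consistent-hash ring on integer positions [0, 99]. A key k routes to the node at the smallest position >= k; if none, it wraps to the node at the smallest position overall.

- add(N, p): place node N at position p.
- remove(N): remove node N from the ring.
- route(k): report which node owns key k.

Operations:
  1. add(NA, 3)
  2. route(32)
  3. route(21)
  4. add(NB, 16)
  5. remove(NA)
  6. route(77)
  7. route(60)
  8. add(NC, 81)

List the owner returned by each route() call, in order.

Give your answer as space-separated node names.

Answer: NA NA NB NB

Derivation:
Op 1: add NA@3 -> ring=[3:NA]
Op 2: route key 32: none >= 32, wrap to smallest pos 3 -> NA
Op 3: route key 21: none >= 21, wrap to smallest pos 3 -> NA
Op 4: add NB@16 -> ring=[3:NA,16:NB]
Op 5: remove NA -> ring=[16:NB]
Op 6: route key 77: none >= 77, wrap to smallest pos 16 -> NB
Op 7: route key 60: none >= 60, wrap to smallest pos 16 -> NB
Op 8: add NC@81 -> ring=[16:NB,81:NC]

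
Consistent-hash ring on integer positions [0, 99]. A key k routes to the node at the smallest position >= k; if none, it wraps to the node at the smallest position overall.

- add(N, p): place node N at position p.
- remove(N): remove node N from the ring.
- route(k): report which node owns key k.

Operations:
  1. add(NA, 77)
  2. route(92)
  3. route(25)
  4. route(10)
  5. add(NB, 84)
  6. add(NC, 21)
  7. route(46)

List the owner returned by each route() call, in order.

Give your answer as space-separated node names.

Op 1: add NA@77 -> ring=[77:NA]
Op 2: route key 92: none >= 92, wrap to smallest pos 77 -> NA
Op 3: route key 25: smallest pos >= 25 is 77 -> NA
Op 4: route key 10: smallest pos >= 10 is 77 -> NA
Op 5: add NB@84 -> ring=[77:NA,84:NB]
Op 6: add NC@21 -> ring=[21:NC,77:NA,84:NB]
Op 7: route key 46: smallest pos >= 46 is 77 -> NA

Answer: NA NA NA NA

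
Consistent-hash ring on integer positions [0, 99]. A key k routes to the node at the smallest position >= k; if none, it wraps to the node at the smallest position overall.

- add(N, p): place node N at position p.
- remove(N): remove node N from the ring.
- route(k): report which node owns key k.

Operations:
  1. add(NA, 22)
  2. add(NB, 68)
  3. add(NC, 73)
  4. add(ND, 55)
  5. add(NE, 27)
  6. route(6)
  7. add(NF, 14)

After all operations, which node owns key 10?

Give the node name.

Op 1: add NA@22 -> ring=[22:NA]
Op 2: add NB@68 -> ring=[22:NA,68:NB]
Op 3: add NC@73 -> ring=[22:NA,68:NB,73:NC]
Op 4: add ND@55 -> ring=[22:NA,55:ND,68:NB,73:NC]
Op 5: add NE@27 -> ring=[22:NA,27:NE,55:ND,68:NB,73:NC]
Op 6: route key 6: smallest pos >= 6 is 22 -> NA
Op 7: add NF@14 -> ring=[14:NF,22:NA,27:NE,55:ND,68:NB,73:NC]
Final route key 10: smallest pos >= 10 is 14 -> NF

Answer: NF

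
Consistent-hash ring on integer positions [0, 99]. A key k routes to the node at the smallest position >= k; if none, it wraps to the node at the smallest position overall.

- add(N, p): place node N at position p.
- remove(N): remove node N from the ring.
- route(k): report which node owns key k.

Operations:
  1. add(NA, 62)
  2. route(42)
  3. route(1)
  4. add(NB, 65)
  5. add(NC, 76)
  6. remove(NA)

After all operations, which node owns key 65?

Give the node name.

Answer: NB

Derivation:
Op 1: add NA@62 -> ring=[62:NA]
Op 2: route key 42: smallest pos >= 42 is 62 -> NA
Op 3: route key 1: smallest pos >= 1 is 62 -> NA
Op 4: add NB@65 -> ring=[62:NA,65:NB]
Op 5: add NC@76 -> ring=[62:NA,65:NB,76:NC]
Op 6: remove NA -> ring=[65:NB,76:NC]
Final route key 65: smallest pos >= 65 is 65 -> NB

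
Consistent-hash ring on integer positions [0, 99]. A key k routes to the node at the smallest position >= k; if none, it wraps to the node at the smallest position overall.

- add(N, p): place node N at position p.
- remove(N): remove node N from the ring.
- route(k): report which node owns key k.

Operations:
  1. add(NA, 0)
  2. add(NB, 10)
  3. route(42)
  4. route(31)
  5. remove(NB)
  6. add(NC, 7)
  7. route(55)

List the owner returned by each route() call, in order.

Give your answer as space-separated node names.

Op 1: add NA@0 -> ring=[0:NA]
Op 2: add NB@10 -> ring=[0:NA,10:NB]
Op 3: route key 42: none >= 42, wrap to smallest pos 0 -> NA
Op 4: route key 31: none >= 31, wrap to smallest pos 0 -> NA
Op 5: remove NB -> ring=[0:NA]
Op 6: add NC@7 -> ring=[0:NA,7:NC]
Op 7: route key 55: none >= 55, wrap to smallest pos 0 -> NA

Answer: NA NA NA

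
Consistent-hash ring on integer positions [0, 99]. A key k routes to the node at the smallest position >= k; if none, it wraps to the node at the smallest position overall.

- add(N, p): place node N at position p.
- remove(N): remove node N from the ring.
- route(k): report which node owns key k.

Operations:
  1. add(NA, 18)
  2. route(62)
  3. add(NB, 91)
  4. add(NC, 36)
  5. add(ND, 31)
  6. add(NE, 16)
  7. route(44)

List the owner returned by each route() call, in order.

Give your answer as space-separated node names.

Answer: NA NB

Derivation:
Op 1: add NA@18 -> ring=[18:NA]
Op 2: route key 62: none >= 62, wrap to smallest pos 18 -> NA
Op 3: add NB@91 -> ring=[18:NA,91:NB]
Op 4: add NC@36 -> ring=[18:NA,36:NC,91:NB]
Op 5: add ND@31 -> ring=[18:NA,31:ND,36:NC,91:NB]
Op 6: add NE@16 -> ring=[16:NE,18:NA,31:ND,36:NC,91:NB]
Op 7: route key 44: smallest pos >= 44 is 91 -> NB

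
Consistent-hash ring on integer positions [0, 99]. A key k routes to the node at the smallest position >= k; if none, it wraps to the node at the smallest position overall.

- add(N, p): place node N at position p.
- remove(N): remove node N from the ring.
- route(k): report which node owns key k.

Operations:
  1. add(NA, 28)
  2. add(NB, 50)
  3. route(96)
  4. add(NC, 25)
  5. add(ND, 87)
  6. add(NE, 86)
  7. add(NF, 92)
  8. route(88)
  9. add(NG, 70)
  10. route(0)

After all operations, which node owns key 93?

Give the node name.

Op 1: add NA@28 -> ring=[28:NA]
Op 2: add NB@50 -> ring=[28:NA,50:NB]
Op 3: route key 96: none >= 96, wrap to smallest pos 28 -> NA
Op 4: add NC@25 -> ring=[25:NC,28:NA,50:NB]
Op 5: add ND@87 -> ring=[25:NC,28:NA,50:NB,87:ND]
Op 6: add NE@86 -> ring=[25:NC,28:NA,50:NB,86:NE,87:ND]
Op 7: add NF@92 -> ring=[25:NC,28:NA,50:NB,86:NE,87:ND,92:NF]
Op 8: route key 88: smallest pos >= 88 is 92 -> NF
Op 9: add NG@70 -> ring=[25:NC,28:NA,50:NB,70:NG,86:NE,87:ND,92:NF]
Op 10: route key 0: smallest pos >= 0 is 25 -> NC
Final route key 93: none >= 93, wrap to smallest pos 25 -> NC

Answer: NC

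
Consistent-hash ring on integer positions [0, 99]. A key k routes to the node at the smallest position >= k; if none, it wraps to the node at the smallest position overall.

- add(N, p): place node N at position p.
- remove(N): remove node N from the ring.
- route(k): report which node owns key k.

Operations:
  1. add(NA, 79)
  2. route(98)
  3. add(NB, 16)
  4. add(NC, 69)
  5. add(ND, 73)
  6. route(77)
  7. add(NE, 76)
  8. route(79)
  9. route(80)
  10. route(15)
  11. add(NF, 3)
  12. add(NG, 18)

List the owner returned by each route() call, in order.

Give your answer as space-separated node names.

Answer: NA NA NA NB NB

Derivation:
Op 1: add NA@79 -> ring=[79:NA]
Op 2: route key 98: none >= 98, wrap to smallest pos 79 -> NA
Op 3: add NB@16 -> ring=[16:NB,79:NA]
Op 4: add NC@69 -> ring=[16:NB,69:NC,79:NA]
Op 5: add ND@73 -> ring=[16:NB,69:NC,73:ND,79:NA]
Op 6: route key 77: smallest pos >= 77 is 79 -> NA
Op 7: add NE@76 -> ring=[16:NB,69:NC,73:ND,76:NE,79:NA]
Op 8: route key 79: smallest pos >= 79 is 79 -> NA
Op 9: route key 80: none >= 80, wrap to smallest pos 16 -> NB
Op 10: route key 15: smallest pos >= 15 is 16 -> NB
Op 11: add NF@3 -> ring=[3:NF,16:NB,69:NC,73:ND,76:NE,79:NA]
Op 12: add NG@18 -> ring=[3:NF,16:NB,18:NG,69:NC,73:ND,76:NE,79:NA]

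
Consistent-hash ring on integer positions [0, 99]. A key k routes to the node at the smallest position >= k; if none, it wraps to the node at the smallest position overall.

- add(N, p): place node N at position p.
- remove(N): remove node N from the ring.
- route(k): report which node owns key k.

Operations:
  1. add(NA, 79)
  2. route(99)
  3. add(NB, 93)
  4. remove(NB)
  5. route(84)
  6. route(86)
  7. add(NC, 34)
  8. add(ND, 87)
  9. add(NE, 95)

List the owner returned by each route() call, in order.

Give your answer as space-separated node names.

Answer: NA NA NA

Derivation:
Op 1: add NA@79 -> ring=[79:NA]
Op 2: route key 99: none >= 99, wrap to smallest pos 79 -> NA
Op 3: add NB@93 -> ring=[79:NA,93:NB]
Op 4: remove NB -> ring=[79:NA]
Op 5: route key 84: none >= 84, wrap to smallest pos 79 -> NA
Op 6: route key 86: none >= 86, wrap to smallest pos 79 -> NA
Op 7: add NC@34 -> ring=[34:NC,79:NA]
Op 8: add ND@87 -> ring=[34:NC,79:NA,87:ND]
Op 9: add NE@95 -> ring=[34:NC,79:NA,87:ND,95:NE]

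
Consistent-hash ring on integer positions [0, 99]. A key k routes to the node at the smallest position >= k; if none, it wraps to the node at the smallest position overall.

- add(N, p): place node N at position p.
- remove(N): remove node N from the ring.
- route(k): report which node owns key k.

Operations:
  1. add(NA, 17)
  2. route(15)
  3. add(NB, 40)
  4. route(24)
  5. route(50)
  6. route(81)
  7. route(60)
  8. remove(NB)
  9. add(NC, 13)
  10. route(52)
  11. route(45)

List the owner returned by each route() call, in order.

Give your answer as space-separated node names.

Answer: NA NB NA NA NA NC NC

Derivation:
Op 1: add NA@17 -> ring=[17:NA]
Op 2: route key 15: smallest pos >= 15 is 17 -> NA
Op 3: add NB@40 -> ring=[17:NA,40:NB]
Op 4: route key 24: smallest pos >= 24 is 40 -> NB
Op 5: route key 50: none >= 50, wrap to smallest pos 17 -> NA
Op 6: route key 81: none >= 81, wrap to smallest pos 17 -> NA
Op 7: route key 60: none >= 60, wrap to smallest pos 17 -> NA
Op 8: remove NB -> ring=[17:NA]
Op 9: add NC@13 -> ring=[13:NC,17:NA]
Op 10: route key 52: none >= 52, wrap to smallest pos 13 -> NC
Op 11: route key 45: none >= 45, wrap to smallest pos 13 -> NC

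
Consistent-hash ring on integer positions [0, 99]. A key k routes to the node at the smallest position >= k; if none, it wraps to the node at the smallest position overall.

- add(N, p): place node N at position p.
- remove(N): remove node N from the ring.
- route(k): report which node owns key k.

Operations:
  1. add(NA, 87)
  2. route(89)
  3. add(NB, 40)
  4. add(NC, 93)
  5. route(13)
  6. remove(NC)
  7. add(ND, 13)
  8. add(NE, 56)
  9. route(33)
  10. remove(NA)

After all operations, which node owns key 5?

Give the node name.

Answer: ND

Derivation:
Op 1: add NA@87 -> ring=[87:NA]
Op 2: route key 89: none >= 89, wrap to smallest pos 87 -> NA
Op 3: add NB@40 -> ring=[40:NB,87:NA]
Op 4: add NC@93 -> ring=[40:NB,87:NA,93:NC]
Op 5: route key 13: smallest pos >= 13 is 40 -> NB
Op 6: remove NC -> ring=[40:NB,87:NA]
Op 7: add ND@13 -> ring=[13:ND,40:NB,87:NA]
Op 8: add NE@56 -> ring=[13:ND,40:NB,56:NE,87:NA]
Op 9: route key 33: smallest pos >= 33 is 40 -> NB
Op 10: remove NA -> ring=[13:ND,40:NB,56:NE]
Final route key 5: smallest pos >= 5 is 13 -> ND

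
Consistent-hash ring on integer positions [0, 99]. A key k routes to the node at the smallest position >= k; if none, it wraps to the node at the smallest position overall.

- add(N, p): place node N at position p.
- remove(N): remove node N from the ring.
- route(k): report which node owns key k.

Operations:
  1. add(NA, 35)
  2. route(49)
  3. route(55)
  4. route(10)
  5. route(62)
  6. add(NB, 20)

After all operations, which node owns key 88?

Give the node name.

Op 1: add NA@35 -> ring=[35:NA]
Op 2: route key 49: none >= 49, wrap to smallest pos 35 -> NA
Op 3: route key 55: none >= 55, wrap to smallest pos 35 -> NA
Op 4: route key 10: smallest pos >= 10 is 35 -> NA
Op 5: route key 62: none >= 62, wrap to smallest pos 35 -> NA
Op 6: add NB@20 -> ring=[20:NB,35:NA]
Final route key 88: none >= 88, wrap to smallest pos 20 -> NB

Answer: NB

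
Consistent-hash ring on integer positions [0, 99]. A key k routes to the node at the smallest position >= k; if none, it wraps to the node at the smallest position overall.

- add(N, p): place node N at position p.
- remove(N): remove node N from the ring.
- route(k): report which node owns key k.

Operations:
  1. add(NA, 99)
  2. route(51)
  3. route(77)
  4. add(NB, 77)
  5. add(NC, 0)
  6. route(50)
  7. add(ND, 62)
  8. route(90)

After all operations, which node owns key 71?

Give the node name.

Answer: NB

Derivation:
Op 1: add NA@99 -> ring=[99:NA]
Op 2: route key 51: smallest pos >= 51 is 99 -> NA
Op 3: route key 77: smallest pos >= 77 is 99 -> NA
Op 4: add NB@77 -> ring=[77:NB,99:NA]
Op 5: add NC@0 -> ring=[0:NC,77:NB,99:NA]
Op 6: route key 50: smallest pos >= 50 is 77 -> NB
Op 7: add ND@62 -> ring=[0:NC,62:ND,77:NB,99:NA]
Op 8: route key 90: smallest pos >= 90 is 99 -> NA
Final route key 71: smallest pos >= 71 is 77 -> NB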